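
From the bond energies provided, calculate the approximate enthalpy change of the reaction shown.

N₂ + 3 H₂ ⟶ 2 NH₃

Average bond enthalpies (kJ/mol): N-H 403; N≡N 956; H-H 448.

Bonds broken (reactants):
  H-H: 3 × 448 = 1344
  N≡N: 1 × 956 = 956
  Σ(broken) = 2300 kJ
Bonds formed (products):
  N-H: 6 × 403 = 2418
  Σ(formed) = 2418 kJ
ΔH = Σ(broken) − Σ(formed) = 2300 − 2418 = −118 kJ

ΔH ≈ −118 kJ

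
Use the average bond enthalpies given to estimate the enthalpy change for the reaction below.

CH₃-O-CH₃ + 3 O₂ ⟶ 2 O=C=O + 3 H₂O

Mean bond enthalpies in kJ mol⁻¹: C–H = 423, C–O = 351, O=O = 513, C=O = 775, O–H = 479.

Bonds broken (reactants):
  C–H: 6 × 423 = 2538
  C–O: 2 × 351 = 702
  O=O: 3 × 513 = 1539
  Σ(broken) = 4779 kJ
Bonds formed (products):
  C=O: 4 × 775 = 3100
  O–H: 6 × 479 = 2874
  Σ(formed) = 5974 kJ
ΔH = Σ(broken) − Σ(formed) = 4779 − 5974 = −1195 kJ

ΔH ≈ −1195 kJ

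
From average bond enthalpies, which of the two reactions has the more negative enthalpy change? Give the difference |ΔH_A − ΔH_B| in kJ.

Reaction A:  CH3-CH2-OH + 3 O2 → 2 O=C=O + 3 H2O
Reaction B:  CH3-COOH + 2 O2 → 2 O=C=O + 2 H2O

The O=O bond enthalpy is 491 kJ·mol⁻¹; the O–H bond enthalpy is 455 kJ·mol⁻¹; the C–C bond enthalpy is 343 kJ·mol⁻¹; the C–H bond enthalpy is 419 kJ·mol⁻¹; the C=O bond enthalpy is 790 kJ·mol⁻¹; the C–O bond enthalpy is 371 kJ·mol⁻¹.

Reaction A:
  Bonds broken (reactants):
    C–C: 1 × 343 = 343
    C–H: 5 × 419 = 2095
    C–O: 1 × 371 = 371
    O–H: 1 × 455 = 455
    O=O: 3 × 491 = 1473
    Σ(broken) = 4737 kJ
  Bonds formed (products):
    C=O: 4 × 790 = 3160
    O–H: 6 × 455 = 2730
    Σ(formed) = 5890 kJ
  ΔH_A = 4737 − 5890 = −1153 kJ
Reaction B:
  Bonds broken (reactants):
    C–C: 1 × 343 = 343
    C–H: 3 × 419 = 1257
    C–O: 1 × 371 = 371
    C=O: 1 × 790 = 790
    O–H: 1 × 455 = 455
    O=O: 2 × 491 = 982
    Σ(broken) = 4198 kJ
  Bonds formed (products):
    C=O: 4 × 790 = 3160
    O–H: 4 × 455 = 1820
    Σ(formed) = 4980 kJ
  ΔH_B = 4198 − 4980 = −782 kJ
ΔH_A − ΔH_B = −371 kJ, so reaction A has the more negative ΔH; |ΔH_A − ΔH_B| = 371 kJ.

Reaction A, by 371 kJ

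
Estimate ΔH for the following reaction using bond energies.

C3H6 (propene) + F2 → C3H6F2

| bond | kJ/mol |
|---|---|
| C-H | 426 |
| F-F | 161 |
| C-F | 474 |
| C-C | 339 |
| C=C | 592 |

Bonds broken (reactants):
  C-C: 1 × 339 = 339
  C-H: 6 × 426 = 2556
  C=C: 1 × 592 = 592
  F-F: 1 × 161 = 161
  Σ(broken) = 3648 kJ
Bonds formed (products):
  C-C: 2 × 339 = 678
  C-F: 2 × 474 = 948
  C-H: 6 × 426 = 2556
  Σ(formed) = 4182 kJ
ΔH = Σ(broken) − Σ(formed) = 3648 − 4182 = −534 kJ

ΔH ≈ −534 kJ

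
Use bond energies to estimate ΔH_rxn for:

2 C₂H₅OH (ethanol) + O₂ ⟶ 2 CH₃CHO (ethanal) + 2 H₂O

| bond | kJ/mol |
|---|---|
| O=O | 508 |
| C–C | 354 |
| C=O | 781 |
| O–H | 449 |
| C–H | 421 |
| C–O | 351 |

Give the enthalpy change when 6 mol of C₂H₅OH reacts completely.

Bonds broken (reactants):
  C–C: 2 × 354 = 708
  C–H: 10 × 421 = 4210
  C–O: 2 × 351 = 702
  O–H: 2 × 449 = 898
  O=O: 1 × 508 = 508
  Σ(broken) = 7026 kJ
Bonds formed (products):
  C–C: 2 × 354 = 708
  C–H: 8 × 421 = 3368
  C=O: 2 × 781 = 1562
  O–H: 4 × 449 = 1796
  Σ(formed) = 7434 kJ
ΔH = Σ(broken) − Σ(formed) = 7026 − 7434 = −408 kJ
For 3× the reaction as written: 3 × (−408) = −1224 kJ

ΔH = −1224 kJ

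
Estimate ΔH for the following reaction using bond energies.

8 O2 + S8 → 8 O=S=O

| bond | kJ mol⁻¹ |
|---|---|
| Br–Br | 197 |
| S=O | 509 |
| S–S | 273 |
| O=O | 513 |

ΔH ≈ −1856 kJ

Bonds broken (reactants):
  O=O: 8 × 513 = 4104
  S–S: 8 × 273 = 2184
  Σ(broken) = 6288 kJ
Bonds formed (products):
  S=O: 16 × 509 = 8144
  Σ(formed) = 8144 kJ
ΔH = Σ(broken) − Σ(formed) = 6288 − 8144 = −1856 kJ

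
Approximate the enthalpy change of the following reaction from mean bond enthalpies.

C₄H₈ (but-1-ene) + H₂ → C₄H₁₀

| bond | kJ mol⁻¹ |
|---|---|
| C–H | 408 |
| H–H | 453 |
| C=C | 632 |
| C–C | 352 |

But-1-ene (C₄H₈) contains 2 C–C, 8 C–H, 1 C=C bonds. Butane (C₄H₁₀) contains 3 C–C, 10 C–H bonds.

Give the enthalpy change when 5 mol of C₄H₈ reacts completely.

ΔH = −415 kJ

Bonds broken (reactants):
  C–C: 2 × 352 = 704
  C–H: 8 × 408 = 3264
  C=C: 1 × 632 = 632
  H–H: 1 × 453 = 453
  Σ(broken) = 5053 kJ
Bonds formed (products):
  C–C: 3 × 352 = 1056
  C–H: 10 × 408 = 4080
  Σ(formed) = 5136 kJ
ΔH = Σ(broken) − Σ(formed) = 5053 − 5136 = −83 kJ
For 5× the reaction as written: 5 × (−83) = −415 kJ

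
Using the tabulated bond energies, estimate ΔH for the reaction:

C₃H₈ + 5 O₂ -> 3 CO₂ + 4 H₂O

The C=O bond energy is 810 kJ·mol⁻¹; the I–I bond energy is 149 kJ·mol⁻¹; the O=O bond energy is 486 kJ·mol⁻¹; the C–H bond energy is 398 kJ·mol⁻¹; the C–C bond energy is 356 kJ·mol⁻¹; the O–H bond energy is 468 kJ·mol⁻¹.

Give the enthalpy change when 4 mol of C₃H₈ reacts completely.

ΔH = −9112 kJ

Bonds broken (reactants):
  C–C: 2 × 356 = 712
  C–H: 8 × 398 = 3184
  O=O: 5 × 486 = 2430
  Σ(broken) = 6326 kJ
Bonds formed (products):
  C=O: 6 × 810 = 4860
  O–H: 8 × 468 = 3744
  Σ(formed) = 8604 kJ
ΔH = Σ(broken) − Σ(formed) = 6326 − 8604 = −2278 kJ
For 4× the reaction as written: 4 × (−2278) = −9112 kJ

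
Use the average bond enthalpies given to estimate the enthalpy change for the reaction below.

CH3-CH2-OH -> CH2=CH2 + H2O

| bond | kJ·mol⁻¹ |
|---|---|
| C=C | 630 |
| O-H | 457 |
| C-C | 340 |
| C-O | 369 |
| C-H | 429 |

ΔH ≈ +51 kJ

Bonds broken (reactants):
  C-C: 1 × 340 = 340
  C-H: 5 × 429 = 2145
  C-O: 1 × 369 = 369
  O-H: 1 × 457 = 457
  Σ(broken) = 3311 kJ
Bonds formed (products):
  C-H: 4 × 429 = 1716
  C=C: 1 × 630 = 630
  O-H: 2 × 457 = 914
  Σ(formed) = 3260 kJ
ΔH = Σ(broken) − Σ(formed) = 3311 − 3260 = +51 kJ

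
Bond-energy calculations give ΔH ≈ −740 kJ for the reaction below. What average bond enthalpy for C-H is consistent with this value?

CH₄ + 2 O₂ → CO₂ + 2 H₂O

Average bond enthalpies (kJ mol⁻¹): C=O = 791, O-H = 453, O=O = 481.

Let D be the C-H bond energy.
Σ(broken) = 4×D + 2×481 = 962 + 4D
Σ(formed) = 2×791 + 4×453 = 3394
ΔH = Σ(broken) − Σ(formed) = (962 + 4D) − (3394) = −2432 + 4D
Setting this equal to −740 kJ gives 4D = 1692, so D = 423 kJ/mol.

D(C-H) ≈ 423 kJ/mol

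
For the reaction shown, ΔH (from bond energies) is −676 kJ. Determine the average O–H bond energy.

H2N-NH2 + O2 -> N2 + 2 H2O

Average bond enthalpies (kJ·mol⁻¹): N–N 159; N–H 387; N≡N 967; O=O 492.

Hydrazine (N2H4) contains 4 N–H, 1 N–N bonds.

D(O–H) ≈ 477 kJ/mol

Let D be the O–H bond energy.
Σ(broken) = 4×387 + 1×159 + 1×492 = 2199
Σ(formed) = 1×967 + 4×D = 967 + 4D
ΔH = Σ(broken) − Σ(formed) = (2199) − (967 + 4D) = +1232 − 4D
Setting this equal to −676 kJ gives 4D = 1908, so D = 477 kJ/mol.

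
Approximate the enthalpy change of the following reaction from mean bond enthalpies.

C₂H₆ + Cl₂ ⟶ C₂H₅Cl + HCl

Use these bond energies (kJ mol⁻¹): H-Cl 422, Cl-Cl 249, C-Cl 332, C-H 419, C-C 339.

ΔH ≈ −86 kJ

Bonds broken (reactants):
  C-C: 1 × 339 = 339
  C-H: 6 × 419 = 2514
  Cl-Cl: 1 × 249 = 249
  Σ(broken) = 3102 kJ
Bonds formed (products):
  C-C: 1 × 339 = 339
  C-Cl: 1 × 332 = 332
  C-H: 5 × 419 = 2095
  H-Cl: 1 × 422 = 422
  Σ(formed) = 3188 kJ
ΔH = Σ(broken) − Σ(formed) = 3102 − 3188 = −86 kJ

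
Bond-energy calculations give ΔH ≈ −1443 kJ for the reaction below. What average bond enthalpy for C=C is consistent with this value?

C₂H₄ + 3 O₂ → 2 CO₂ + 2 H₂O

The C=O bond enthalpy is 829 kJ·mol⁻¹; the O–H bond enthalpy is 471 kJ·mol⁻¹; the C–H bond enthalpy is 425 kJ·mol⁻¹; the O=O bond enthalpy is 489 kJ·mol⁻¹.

Let D be the C=C bond energy.
Σ(broken) = 4×425 + 1×D + 3×489 = 3167 + D
Σ(formed) = 4×829 + 4×471 = 5200
ΔH = Σ(broken) − Σ(formed) = (3167 + D) − (5200) = −2033 + D
Setting this equal to −1443 kJ gives D = 590 kJ/mol.

D(C=C) ≈ 590 kJ/mol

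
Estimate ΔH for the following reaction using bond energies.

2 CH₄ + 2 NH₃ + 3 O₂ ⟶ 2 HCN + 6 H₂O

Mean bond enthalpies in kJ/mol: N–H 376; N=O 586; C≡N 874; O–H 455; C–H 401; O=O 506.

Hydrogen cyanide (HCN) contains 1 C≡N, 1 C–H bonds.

ΔH ≈ −1028 kJ

Bonds broken (reactants):
  C–H: 8 × 401 = 3208
  N–H: 6 × 376 = 2256
  O=O: 3 × 506 = 1518
  Σ(broken) = 6982 kJ
Bonds formed (products):
  C≡N: 2 × 874 = 1748
  C–H: 2 × 401 = 802
  O–H: 12 × 455 = 5460
  Σ(formed) = 8010 kJ
ΔH = Σ(broken) − Σ(formed) = 6982 − 8010 = −1028 kJ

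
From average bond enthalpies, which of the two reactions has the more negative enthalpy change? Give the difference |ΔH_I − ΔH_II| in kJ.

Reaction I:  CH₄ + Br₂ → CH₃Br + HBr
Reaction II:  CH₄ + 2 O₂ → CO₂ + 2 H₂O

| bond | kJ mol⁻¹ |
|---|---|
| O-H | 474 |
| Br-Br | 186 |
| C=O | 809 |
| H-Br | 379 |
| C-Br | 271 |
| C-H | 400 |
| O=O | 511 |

Reaction I:
  Bonds broken (reactants):
    Br-Br: 1 × 186 = 186
    C-H: 4 × 400 = 1600
    Σ(broken) = 1786 kJ
  Bonds formed (products):
    C-Br: 1 × 271 = 271
    C-H: 3 × 400 = 1200
    H-Br: 1 × 379 = 379
    Σ(formed) = 1850 kJ
  ΔH_I = 1786 − 1850 = −64 kJ
Reaction II:
  Bonds broken (reactants):
    C-H: 4 × 400 = 1600
    O=O: 2 × 511 = 1022
    Σ(broken) = 2622 kJ
  Bonds formed (products):
    C=O: 2 × 809 = 1618
    O-H: 4 × 474 = 1896
    Σ(formed) = 3514 kJ
  ΔH_II = 2622 − 3514 = −892 kJ
ΔH_I − ΔH_II = +828 kJ, so reaction II has the more negative ΔH; |ΔH_I − ΔH_II| = 828 kJ.

Reaction II, by 828 kJ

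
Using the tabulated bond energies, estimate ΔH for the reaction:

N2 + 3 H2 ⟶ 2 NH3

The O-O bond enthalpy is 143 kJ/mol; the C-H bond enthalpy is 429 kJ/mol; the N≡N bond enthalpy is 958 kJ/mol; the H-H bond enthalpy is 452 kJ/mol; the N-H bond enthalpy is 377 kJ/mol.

ΔH ≈ +52 kJ

Bonds broken (reactants):
  H-H: 3 × 452 = 1356
  N≡N: 1 × 958 = 958
  Σ(broken) = 2314 kJ
Bonds formed (products):
  N-H: 6 × 377 = 2262
  Σ(formed) = 2262 kJ
ΔH = Σ(broken) − Σ(formed) = 2314 − 2262 = +52 kJ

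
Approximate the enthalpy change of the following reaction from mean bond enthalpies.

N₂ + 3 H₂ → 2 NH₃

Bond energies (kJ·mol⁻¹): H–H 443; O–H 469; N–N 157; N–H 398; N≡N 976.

Bonds broken (reactants):
  H–H: 3 × 443 = 1329
  N≡N: 1 × 976 = 976
  Σ(broken) = 2305 kJ
Bonds formed (products):
  N–H: 6 × 398 = 2388
  Σ(formed) = 2388 kJ
ΔH = Σ(broken) − Σ(formed) = 2305 − 2388 = −83 kJ

ΔH ≈ −83 kJ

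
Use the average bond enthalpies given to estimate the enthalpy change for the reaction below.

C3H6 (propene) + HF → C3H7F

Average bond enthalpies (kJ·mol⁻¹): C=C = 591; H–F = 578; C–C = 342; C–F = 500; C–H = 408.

Bonds broken (reactants):
  C–C: 1 × 342 = 342
  C–H: 6 × 408 = 2448
  C=C: 1 × 591 = 591
  H–F: 1 × 578 = 578
  Σ(broken) = 3959 kJ
Bonds formed (products):
  C–C: 2 × 342 = 684
  C–F: 1 × 500 = 500
  C–H: 7 × 408 = 2856
  Σ(formed) = 4040 kJ
ΔH = Σ(broken) − Σ(formed) = 3959 − 4040 = −81 kJ

ΔH ≈ −81 kJ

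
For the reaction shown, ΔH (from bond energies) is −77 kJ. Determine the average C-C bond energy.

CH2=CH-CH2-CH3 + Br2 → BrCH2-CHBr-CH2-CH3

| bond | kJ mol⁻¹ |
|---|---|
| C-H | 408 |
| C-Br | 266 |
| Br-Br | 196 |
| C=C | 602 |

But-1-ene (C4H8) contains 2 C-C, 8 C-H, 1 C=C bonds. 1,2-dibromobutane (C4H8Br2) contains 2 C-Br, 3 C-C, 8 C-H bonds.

Let D be the C-C bond energy.
Σ(broken) = 1×196 + 2×D + 8×408 + 1×602 = 4062 + 2D
Σ(formed) = 2×266 + 3×D + 8×408 = 3796 + 3D
ΔH = Σ(broken) − Σ(formed) = (4062 + 2D) − (3796 + 3D) = +266 − D
Setting this equal to −77 kJ gives D = 343 kJ/mol.

D(C-C) ≈ 343 kJ/mol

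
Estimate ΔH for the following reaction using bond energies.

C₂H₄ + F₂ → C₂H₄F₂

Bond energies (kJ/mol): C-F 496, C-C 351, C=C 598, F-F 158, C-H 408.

ΔH ≈ −587 kJ

Bonds broken (reactants):
  C-H: 4 × 408 = 1632
  C=C: 1 × 598 = 598
  F-F: 1 × 158 = 158
  Σ(broken) = 2388 kJ
Bonds formed (products):
  C-C: 1 × 351 = 351
  C-F: 2 × 496 = 992
  C-H: 4 × 408 = 1632
  Σ(formed) = 2975 kJ
ΔH = Σ(broken) − Σ(formed) = 2388 − 2975 = −587 kJ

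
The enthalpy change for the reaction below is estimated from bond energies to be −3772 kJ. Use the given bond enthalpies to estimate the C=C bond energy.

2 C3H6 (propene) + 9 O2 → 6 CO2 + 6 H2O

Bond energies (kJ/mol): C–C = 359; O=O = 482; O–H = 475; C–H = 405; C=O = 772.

D(C=C) ≈ 638 kJ/mol

Let D be the C=C bond energy.
Σ(broken) = 2×359 + 12×405 + 2×D + 9×482 = 9916 + 2D
Σ(formed) = 12×772 + 12×475 = 14964
ΔH = Σ(broken) − Σ(formed) = (9916 + 2D) − (14964) = −5048 + 2D
Setting this equal to −3772 kJ gives 2D = 1276, so D = 638 kJ/mol.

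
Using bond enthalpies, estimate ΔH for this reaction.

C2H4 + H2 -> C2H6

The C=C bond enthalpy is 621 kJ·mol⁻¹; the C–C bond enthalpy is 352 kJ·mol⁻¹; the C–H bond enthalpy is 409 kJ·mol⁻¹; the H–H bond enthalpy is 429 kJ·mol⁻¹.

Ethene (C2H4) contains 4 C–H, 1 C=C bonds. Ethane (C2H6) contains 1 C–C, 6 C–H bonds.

ΔH ≈ −120 kJ

Bonds broken (reactants):
  C–H: 4 × 409 = 1636
  C=C: 1 × 621 = 621
  H–H: 1 × 429 = 429
  Σ(broken) = 2686 kJ
Bonds formed (products):
  C–C: 1 × 352 = 352
  C–H: 6 × 409 = 2454
  Σ(formed) = 2806 kJ
ΔH = Σ(broken) − Σ(formed) = 2686 − 2806 = −120 kJ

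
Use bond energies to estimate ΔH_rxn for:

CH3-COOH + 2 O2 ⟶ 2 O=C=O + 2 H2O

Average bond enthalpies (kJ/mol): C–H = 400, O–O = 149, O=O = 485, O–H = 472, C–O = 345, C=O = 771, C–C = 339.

Bonds broken (reactants):
  C–C: 1 × 339 = 339
  C–H: 3 × 400 = 1200
  C–O: 1 × 345 = 345
  C=O: 1 × 771 = 771
  O–H: 1 × 472 = 472
  O=O: 2 × 485 = 970
  Σ(broken) = 4097 kJ
Bonds formed (products):
  C=O: 4 × 771 = 3084
  O–H: 4 × 472 = 1888
  Σ(formed) = 4972 kJ
ΔH = Σ(broken) − Σ(formed) = 4097 − 4972 = −875 kJ

ΔH ≈ −875 kJ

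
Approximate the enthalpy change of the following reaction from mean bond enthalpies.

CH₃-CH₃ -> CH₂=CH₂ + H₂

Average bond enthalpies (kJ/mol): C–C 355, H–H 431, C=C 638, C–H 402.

ΔH ≈ +90 kJ

Bonds broken (reactants):
  C–C: 1 × 355 = 355
  C–H: 6 × 402 = 2412
  Σ(broken) = 2767 kJ
Bonds formed (products):
  C–H: 4 × 402 = 1608
  C=C: 1 × 638 = 638
  H–H: 1 × 431 = 431
  Σ(formed) = 2677 kJ
ΔH = Σ(broken) − Σ(formed) = 2767 − 2677 = +90 kJ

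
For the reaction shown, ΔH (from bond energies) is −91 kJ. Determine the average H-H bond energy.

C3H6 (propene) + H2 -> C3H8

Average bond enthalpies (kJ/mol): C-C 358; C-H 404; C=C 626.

Let D be the H-H bond energy.
Σ(broken) = 1×358 + 6×404 + 1×626 + 1×D = 3408 + D
Σ(formed) = 2×358 + 8×404 = 3948
ΔH = Σ(broken) − Σ(formed) = (3408 + D) − (3948) = −540 + D
Setting this equal to −91 kJ gives D = 449 kJ/mol.

D(H-H) ≈ 449 kJ/mol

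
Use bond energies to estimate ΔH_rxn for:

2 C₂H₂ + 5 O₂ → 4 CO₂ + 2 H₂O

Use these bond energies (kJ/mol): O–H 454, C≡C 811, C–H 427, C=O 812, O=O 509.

ΔH ≈ −2437 kJ

Bonds broken (reactants):
  C≡C: 2 × 811 = 1622
  C–H: 4 × 427 = 1708
  O=O: 5 × 509 = 2545
  Σ(broken) = 5875 kJ
Bonds formed (products):
  C=O: 8 × 812 = 6496
  O–H: 4 × 454 = 1816
  Σ(formed) = 8312 kJ
ΔH = Σ(broken) − Σ(formed) = 5875 − 8312 = −2437 kJ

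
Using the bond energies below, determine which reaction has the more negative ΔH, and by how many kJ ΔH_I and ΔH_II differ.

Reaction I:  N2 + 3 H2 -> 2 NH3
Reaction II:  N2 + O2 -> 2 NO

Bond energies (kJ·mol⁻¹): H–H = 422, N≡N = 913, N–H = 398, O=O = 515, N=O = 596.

Reaction I:
  Bonds broken (reactants):
    H–H: 3 × 422 = 1266
    N≡N: 1 × 913 = 913
    Σ(broken) = 2179 kJ
  Bonds formed (products):
    N–H: 6 × 398 = 2388
    Σ(formed) = 2388 kJ
  ΔH_I = 2179 − 2388 = −209 kJ
Reaction II:
  Bonds broken (reactants):
    N≡N: 1 × 913 = 913
    O=O: 1 × 515 = 515
    Σ(broken) = 1428 kJ
  Bonds formed (products):
    N=O: 2 × 596 = 1192
    Σ(formed) = 1192 kJ
  ΔH_II = 1428 − 1192 = +236 kJ
ΔH_I − ΔH_II = −445 kJ, so reaction I has the more negative ΔH; |ΔH_I − ΔH_II| = 445 kJ.

Reaction I, by 445 kJ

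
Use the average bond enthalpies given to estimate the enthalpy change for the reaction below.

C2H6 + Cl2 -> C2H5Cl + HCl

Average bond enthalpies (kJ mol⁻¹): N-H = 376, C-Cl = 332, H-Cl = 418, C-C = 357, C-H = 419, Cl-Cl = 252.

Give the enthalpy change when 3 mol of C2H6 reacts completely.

ΔH = −237 kJ

Bonds broken (reactants):
  C-C: 1 × 357 = 357
  C-H: 6 × 419 = 2514
  Cl-Cl: 1 × 252 = 252
  Σ(broken) = 3123 kJ
Bonds formed (products):
  C-C: 1 × 357 = 357
  C-Cl: 1 × 332 = 332
  C-H: 5 × 419 = 2095
  H-Cl: 1 × 418 = 418
  Σ(formed) = 3202 kJ
ΔH = Σ(broken) − Σ(formed) = 3123 − 3202 = −79 kJ
For 3× the reaction as written: 3 × (−79) = −237 kJ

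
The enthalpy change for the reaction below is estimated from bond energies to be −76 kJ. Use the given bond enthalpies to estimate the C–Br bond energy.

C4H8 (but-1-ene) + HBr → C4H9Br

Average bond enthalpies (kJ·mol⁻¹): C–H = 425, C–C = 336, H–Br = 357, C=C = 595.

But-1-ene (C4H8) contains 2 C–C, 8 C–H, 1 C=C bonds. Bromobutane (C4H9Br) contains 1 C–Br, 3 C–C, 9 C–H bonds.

D(C–Br) ≈ 267 kJ/mol

Let D be the C–Br bond energy.
Σ(broken) = 2×336 + 8×425 + 1×595 + 1×357 = 5024
Σ(formed) = 1×D + 3×336 + 9×425 = 4833 + D
ΔH = Σ(broken) − Σ(formed) = (5024) − (4833 + D) = +191 − D
Setting this equal to −76 kJ gives D = 267 kJ/mol.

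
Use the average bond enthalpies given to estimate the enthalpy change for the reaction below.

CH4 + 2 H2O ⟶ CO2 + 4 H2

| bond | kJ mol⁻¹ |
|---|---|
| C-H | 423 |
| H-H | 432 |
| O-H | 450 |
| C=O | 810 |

ΔH ≈ +144 kJ

Bonds broken (reactants):
  C-H: 4 × 423 = 1692
  O-H: 4 × 450 = 1800
  Σ(broken) = 3492 kJ
Bonds formed (products):
  C=O: 2 × 810 = 1620
  H-H: 4 × 432 = 1728
  Σ(formed) = 3348 kJ
ΔH = Σ(broken) − Σ(formed) = 3492 − 3348 = +144 kJ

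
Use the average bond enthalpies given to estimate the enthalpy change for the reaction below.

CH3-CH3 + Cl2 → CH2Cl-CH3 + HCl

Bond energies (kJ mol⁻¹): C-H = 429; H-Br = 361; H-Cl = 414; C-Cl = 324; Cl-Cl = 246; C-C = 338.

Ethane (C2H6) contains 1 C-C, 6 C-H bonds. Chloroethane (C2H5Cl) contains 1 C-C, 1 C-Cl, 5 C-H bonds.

Bonds broken (reactants):
  C-C: 1 × 338 = 338
  C-H: 6 × 429 = 2574
  Cl-Cl: 1 × 246 = 246
  Σ(broken) = 3158 kJ
Bonds formed (products):
  C-C: 1 × 338 = 338
  C-Cl: 1 × 324 = 324
  C-H: 5 × 429 = 2145
  H-Cl: 1 × 414 = 414
  Σ(formed) = 3221 kJ
ΔH = Σ(broken) − Σ(formed) = 3158 − 3221 = −63 kJ

ΔH ≈ −63 kJ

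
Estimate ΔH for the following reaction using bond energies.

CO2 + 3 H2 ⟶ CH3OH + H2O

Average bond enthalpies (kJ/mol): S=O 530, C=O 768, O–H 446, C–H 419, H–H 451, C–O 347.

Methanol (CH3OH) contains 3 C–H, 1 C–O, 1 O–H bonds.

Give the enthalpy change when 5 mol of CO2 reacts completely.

Bonds broken (reactants):
  C=O: 2 × 768 = 1536
  H–H: 3 × 451 = 1353
  Σ(broken) = 2889 kJ
Bonds formed (products):
  C–H: 3 × 419 = 1257
  C–O: 1 × 347 = 347
  O–H: 3 × 446 = 1338
  Σ(formed) = 2942 kJ
ΔH = Σ(broken) − Σ(formed) = 2889 − 2942 = −53 kJ
For 5× the reaction as written: 5 × (−53) = −265 kJ

ΔH = −265 kJ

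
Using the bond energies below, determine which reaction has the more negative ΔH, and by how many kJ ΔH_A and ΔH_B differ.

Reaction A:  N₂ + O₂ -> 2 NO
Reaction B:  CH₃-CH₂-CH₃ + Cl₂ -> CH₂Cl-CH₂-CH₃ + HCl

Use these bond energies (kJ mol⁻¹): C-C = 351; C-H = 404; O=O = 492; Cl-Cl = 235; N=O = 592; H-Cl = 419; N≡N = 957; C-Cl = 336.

Reaction A:
  Bonds broken (reactants):
    N≡N: 1 × 957 = 957
    O=O: 1 × 492 = 492
    Σ(broken) = 1449 kJ
  Bonds formed (products):
    N=O: 2 × 592 = 1184
    Σ(formed) = 1184 kJ
  ΔH_A = 1449 − 1184 = +265 kJ
Reaction B:
  Bonds broken (reactants):
    C-C: 2 × 351 = 702
    C-H: 8 × 404 = 3232
    Cl-Cl: 1 × 235 = 235
    Σ(broken) = 4169 kJ
  Bonds formed (products):
    C-C: 2 × 351 = 702
    C-Cl: 1 × 336 = 336
    C-H: 7 × 404 = 2828
    H-Cl: 1 × 419 = 419
    Σ(formed) = 4285 kJ
  ΔH_B = 4169 − 4285 = −116 kJ
ΔH_A − ΔH_B = +381 kJ, so reaction B has the more negative ΔH; |ΔH_A − ΔH_B| = 381 kJ.

Reaction B, by 381 kJ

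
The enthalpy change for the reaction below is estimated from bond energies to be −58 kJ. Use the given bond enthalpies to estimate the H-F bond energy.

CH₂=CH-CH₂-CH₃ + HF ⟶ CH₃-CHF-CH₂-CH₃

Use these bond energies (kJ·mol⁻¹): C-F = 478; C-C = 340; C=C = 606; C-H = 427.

Let D be the H-F bond energy.
Σ(broken) = 2×340 + 8×427 + 1×606 + 1×D = 4702 + D
Σ(formed) = 3×340 + 1×478 + 9×427 = 5341
ΔH = Σ(broken) − Σ(formed) = (4702 + D) − (5341) = −639 + D
Setting this equal to −58 kJ gives D = 581 kJ/mol.

D(H-F) ≈ 581 kJ/mol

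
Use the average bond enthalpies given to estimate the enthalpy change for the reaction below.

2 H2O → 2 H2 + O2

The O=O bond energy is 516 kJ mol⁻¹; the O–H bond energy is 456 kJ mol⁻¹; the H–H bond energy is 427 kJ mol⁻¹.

ΔH ≈ +454 kJ

Bonds broken (reactants):
  O–H: 4 × 456 = 1824
  Σ(broken) = 1824 kJ
Bonds formed (products):
  H–H: 2 × 427 = 854
  O=O: 1 × 516 = 516
  Σ(formed) = 1370 kJ
ΔH = Σ(broken) − Σ(formed) = 1824 − 1370 = +454 kJ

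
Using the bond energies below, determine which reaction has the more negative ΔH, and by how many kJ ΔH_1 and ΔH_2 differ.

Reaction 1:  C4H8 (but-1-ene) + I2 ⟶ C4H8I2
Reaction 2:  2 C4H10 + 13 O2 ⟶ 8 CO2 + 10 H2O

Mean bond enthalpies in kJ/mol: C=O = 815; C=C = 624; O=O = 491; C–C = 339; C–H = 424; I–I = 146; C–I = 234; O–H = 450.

Reaction 2, by 5106 kJ

Reaction 1:
  Bonds broken (reactants):
    C–C: 2 × 339 = 678
    C–H: 8 × 424 = 3392
    C=C: 1 × 624 = 624
    I–I: 1 × 146 = 146
    Σ(broken) = 4840 kJ
  Bonds formed (products):
    C–C: 3 × 339 = 1017
    C–H: 8 × 424 = 3392
    C–I: 2 × 234 = 468
    Σ(formed) = 4877 kJ
  ΔH_1 = 4840 − 4877 = −37 kJ
Reaction 2:
  Bonds broken (reactants):
    C–C: 6 × 339 = 2034
    C–H: 20 × 424 = 8480
    O=O: 13 × 491 = 6383
    Σ(broken) = 16897 kJ
  Bonds formed (products):
    C=O: 16 × 815 = 13040
    O–H: 20 × 450 = 9000
    Σ(formed) = 22040 kJ
  ΔH_2 = 16897 − 22040 = −5143 kJ
ΔH_1 − ΔH_2 = +5106 kJ, so reaction 2 has the more negative ΔH; |ΔH_1 − ΔH_2| = 5106 kJ.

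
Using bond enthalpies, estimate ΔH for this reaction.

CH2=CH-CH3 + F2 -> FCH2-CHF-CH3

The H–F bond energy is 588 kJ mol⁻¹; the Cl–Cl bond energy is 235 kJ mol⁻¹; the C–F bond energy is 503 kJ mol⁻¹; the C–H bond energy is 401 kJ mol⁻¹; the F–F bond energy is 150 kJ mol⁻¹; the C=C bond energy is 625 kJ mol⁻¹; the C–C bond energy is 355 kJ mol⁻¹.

ΔH ≈ −586 kJ

Bonds broken (reactants):
  C–C: 1 × 355 = 355
  C–H: 6 × 401 = 2406
  C=C: 1 × 625 = 625
  F–F: 1 × 150 = 150
  Σ(broken) = 3536 kJ
Bonds formed (products):
  C–C: 2 × 355 = 710
  C–F: 2 × 503 = 1006
  C–H: 6 × 401 = 2406
  Σ(formed) = 4122 kJ
ΔH = Σ(broken) − Σ(formed) = 3536 − 4122 = −586 kJ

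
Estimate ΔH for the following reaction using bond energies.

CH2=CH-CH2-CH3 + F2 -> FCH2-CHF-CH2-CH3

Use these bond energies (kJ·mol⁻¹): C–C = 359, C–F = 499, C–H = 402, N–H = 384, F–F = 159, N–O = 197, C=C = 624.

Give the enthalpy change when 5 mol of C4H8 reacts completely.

ΔH = −2870 kJ

Bonds broken (reactants):
  C–C: 2 × 359 = 718
  C–H: 8 × 402 = 3216
  C=C: 1 × 624 = 624
  F–F: 1 × 159 = 159
  Σ(broken) = 4717 kJ
Bonds formed (products):
  C–C: 3 × 359 = 1077
  C–F: 2 × 499 = 998
  C–H: 8 × 402 = 3216
  Σ(formed) = 5291 kJ
ΔH = Σ(broken) − Σ(formed) = 4717 − 5291 = −574 kJ
For 5× the reaction as written: 5 × (−574) = −2870 kJ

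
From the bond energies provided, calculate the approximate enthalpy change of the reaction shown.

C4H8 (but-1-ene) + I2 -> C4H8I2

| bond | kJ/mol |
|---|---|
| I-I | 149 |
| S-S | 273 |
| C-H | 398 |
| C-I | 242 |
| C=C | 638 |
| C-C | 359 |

Bonds broken (reactants):
  C-C: 2 × 359 = 718
  C-H: 8 × 398 = 3184
  C=C: 1 × 638 = 638
  I-I: 1 × 149 = 149
  Σ(broken) = 4689 kJ
Bonds formed (products):
  C-C: 3 × 359 = 1077
  C-H: 8 × 398 = 3184
  C-I: 2 × 242 = 484
  Σ(formed) = 4745 kJ
ΔH = Σ(broken) − Σ(formed) = 4689 − 4745 = −56 kJ

ΔH ≈ −56 kJ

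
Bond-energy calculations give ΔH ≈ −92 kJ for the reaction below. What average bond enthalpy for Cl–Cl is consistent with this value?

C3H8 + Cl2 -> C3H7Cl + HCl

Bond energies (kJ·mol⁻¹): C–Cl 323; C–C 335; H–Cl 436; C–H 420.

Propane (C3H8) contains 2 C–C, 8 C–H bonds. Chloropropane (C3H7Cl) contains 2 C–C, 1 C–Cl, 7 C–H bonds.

D(Cl–Cl) ≈ 247 kJ/mol

Let D be the Cl–Cl bond energy.
Σ(broken) = 2×335 + 8×420 + 1×D = 4030 + D
Σ(formed) = 2×335 + 1×323 + 7×420 + 1×436 = 4369
ΔH = Σ(broken) − Σ(formed) = (4030 + D) − (4369) = −339 + D
Setting this equal to −92 kJ gives D = 247 kJ/mol.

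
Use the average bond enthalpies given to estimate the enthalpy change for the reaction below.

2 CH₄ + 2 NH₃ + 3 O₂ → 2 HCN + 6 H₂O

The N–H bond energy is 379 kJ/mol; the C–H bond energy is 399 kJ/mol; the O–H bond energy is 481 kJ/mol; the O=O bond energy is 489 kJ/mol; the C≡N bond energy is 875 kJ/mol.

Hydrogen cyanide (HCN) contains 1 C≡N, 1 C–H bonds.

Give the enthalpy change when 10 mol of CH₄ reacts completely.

ΔH = −6935 kJ

Bonds broken (reactants):
  C–H: 8 × 399 = 3192
  N–H: 6 × 379 = 2274
  O=O: 3 × 489 = 1467
  Σ(broken) = 6933 kJ
Bonds formed (products):
  C≡N: 2 × 875 = 1750
  C–H: 2 × 399 = 798
  O–H: 12 × 481 = 5772
  Σ(formed) = 8320 kJ
ΔH = Σ(broken) − Σ(formed) = 6933 − 8320 = −1387 kJ
For 5× the reaction as written: 5 × (−1387) = −6935 kJ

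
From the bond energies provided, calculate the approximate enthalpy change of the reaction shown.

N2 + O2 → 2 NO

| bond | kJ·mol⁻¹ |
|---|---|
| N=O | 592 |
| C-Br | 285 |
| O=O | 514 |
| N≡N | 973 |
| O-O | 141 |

ΔH ≈ +303 kJ

Bonds broken (reactants):
  N≡N: 1 × 973 = 973
  O=O: 1 × 514 = 514
  Σ(broken) = 1487 kJ
Bonds formed (products):
  N=O: 2 × 592 = 1184
  Σ(formed) = 1184 kJ
ΔH = Σ(broken) − Σ(formed) = 1487 − 1184 = +303 kJ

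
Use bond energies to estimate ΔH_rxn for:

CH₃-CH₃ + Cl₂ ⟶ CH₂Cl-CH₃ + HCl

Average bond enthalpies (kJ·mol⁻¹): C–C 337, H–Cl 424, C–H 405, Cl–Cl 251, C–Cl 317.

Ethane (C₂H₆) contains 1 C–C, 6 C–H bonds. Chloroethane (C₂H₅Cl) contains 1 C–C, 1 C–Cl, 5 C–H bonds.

ΔH ≈ −85 kJ

Bonds broken (reactants):
  C–C: 1 × 337 = 337
  C–H: 6 × 405 = 2430
  Cl–Cl: 1 × 251 = 251
  Σ(broken) = 3018 kJ
Bonds formed (products):
  C–C: 1 × 337 = 337
  C–Cl: 1 × 317 = 317
  C–H: 5 × 405 = 2025
  H–Cl: 1 × 424 = 424
  Σ(formed) = 3103 kJ
ΔH = Σ(broken) − Σ(formed) = 3018 − 3103 = −85 kJ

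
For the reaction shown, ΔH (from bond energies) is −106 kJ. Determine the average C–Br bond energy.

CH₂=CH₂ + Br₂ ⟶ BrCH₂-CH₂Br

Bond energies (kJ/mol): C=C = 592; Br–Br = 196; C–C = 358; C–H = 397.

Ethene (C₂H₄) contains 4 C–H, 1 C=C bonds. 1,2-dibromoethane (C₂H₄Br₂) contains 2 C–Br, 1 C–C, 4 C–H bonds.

D(C–Br) ≈ 268 kJ/mol

Let D be the C–Br bond energy.
Σ(broken) = 1×196 + 4×397 + 1×592 = 2376
Σ(formed) = 2×D + 1×358 + 4×397 = 1946 + 2D
ΔH = Σ(broken) − Σ(formed) = (2376) − (1946 + 2D) = +430 − 2D
Setting this equal to −106 kJ gives 2D = 536, so D = 268 kJ/mol.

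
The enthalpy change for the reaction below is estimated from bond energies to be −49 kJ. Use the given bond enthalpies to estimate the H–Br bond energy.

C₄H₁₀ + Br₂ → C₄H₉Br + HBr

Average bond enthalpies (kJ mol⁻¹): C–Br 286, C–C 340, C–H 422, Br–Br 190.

D(H–Br) ≈ 375 kJ/mol

Let D be the H–Br bond energy.
Σ(broken) = 1×190 + 3×340 + 10×422 = 5430
Σ(formed) = 1×286 + 3×340 + 9×422 + 1×D = 5104 + D
ΔH = Σ(broken) − Σ(formed) = (5430) − (5104 + D) = +326 − D
Setting this equal to −49 kJ gives D = 375 kJ/mol.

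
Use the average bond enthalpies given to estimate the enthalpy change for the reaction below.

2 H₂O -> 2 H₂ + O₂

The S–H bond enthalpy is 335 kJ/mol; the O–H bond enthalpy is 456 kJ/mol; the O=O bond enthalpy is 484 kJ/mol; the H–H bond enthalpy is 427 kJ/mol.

ΔH ≈ +486 kJ

Bonds broken (reactants):
  O–H: 4 × 456 = 1824
  Σ(broken) = 1824 kJ
Bonds formed (products):
  H–H: 2 × 427 = 854
  O=O: 1 × 484 = 484
  Σ(formed) = 1338 kJ
ΔH = Σ(broken) − Σ(formed) = 1824 − 1338 = +486 kJ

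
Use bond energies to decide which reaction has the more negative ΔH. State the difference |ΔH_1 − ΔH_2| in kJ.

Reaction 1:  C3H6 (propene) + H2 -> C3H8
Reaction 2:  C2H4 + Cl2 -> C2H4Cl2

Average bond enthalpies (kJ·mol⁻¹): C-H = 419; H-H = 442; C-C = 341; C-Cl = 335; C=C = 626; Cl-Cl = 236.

Reaction 2, by 38 kJ

Reaction 1:
  Bonds broken (reactants):
    C-C: 1 × 341 = 341
    C-H: 6 × 419 = 2514
    C=C: 1 × 626 = 626
    H-H: 1 × 442 = 442
    Σ(broken) = 3923 kJ
  Bonds formed (products):
    C-C: 2 × 341 = 682
    C-H: 8 × 419 = 3352
    Σ(formed) = 4034 kJ
  ΔH_1 = 3923 − 4034 = −111 kJ
Reaction 2:
  Bonds broken (reactants):
    C-H: 4 × 419 = 1676
    C=C: 1 × 626 = 626
    Cl-Cl: 1 × 236 = 236
    Σ(broken) = 2538 kJ
  Bonds formed (products):
    C-C: 1 × 341 = 341
    C-Cl: 2 × 335 = 670
    C-H: 4 × 419 = 1676
    Σ(formed) = 2687 kJ
  ΔH_2 = 2538 − 2687 = −149 kJ
ΔH_1 − ΔH_2 = +38 kJ, so reaction 2 has the more negative ΔH; |ΔH_1 − ΔH_2| = 38 kJ.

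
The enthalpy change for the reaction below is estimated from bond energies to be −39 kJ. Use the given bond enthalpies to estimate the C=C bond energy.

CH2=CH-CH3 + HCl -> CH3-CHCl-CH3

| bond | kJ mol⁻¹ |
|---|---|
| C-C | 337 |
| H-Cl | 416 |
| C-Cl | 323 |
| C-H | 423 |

D(C=C) ≈ 628 kJ/mol

Let D be the C=C bond energy.
Σ(broken) = 1×337 + 6×423 + 1×D + 1×416 = 3291 + D
Σ(formed) = 2×337 + 1×323 + 7×423 = 3958
ΔH = Σ(broken) − Σ(formed) = (3291 + D) − (3958) = −667 + D
Setting this equal to −39 kJ gives D = 628 kJ/mol.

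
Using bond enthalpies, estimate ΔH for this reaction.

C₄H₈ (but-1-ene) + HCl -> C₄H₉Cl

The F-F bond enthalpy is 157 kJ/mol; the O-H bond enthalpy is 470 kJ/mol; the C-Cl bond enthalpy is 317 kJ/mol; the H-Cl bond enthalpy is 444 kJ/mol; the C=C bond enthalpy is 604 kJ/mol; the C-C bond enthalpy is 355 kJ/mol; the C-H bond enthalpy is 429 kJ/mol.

ΔH ≈ −53 kJ

Bonds broken (reactants):
  C-C: 2 × 355 = 710
  C-H: 8 × 429 = 3432
  C=C: 1 × 604 = 604
  H-Cl: 1 × 444 = 444
  Σ(broken) = 5190 kJ
Bonds formed (products):
  C-C: 3 × 355 = 1065
  C-Cl: 1 × 317 = 317
  C-H: 9 × 429 = 3861
  Σ(formed) = 5243 kJ
ΔH = Σ(broken) − Σ(formed) = 5190 − 5243 = −53 kJ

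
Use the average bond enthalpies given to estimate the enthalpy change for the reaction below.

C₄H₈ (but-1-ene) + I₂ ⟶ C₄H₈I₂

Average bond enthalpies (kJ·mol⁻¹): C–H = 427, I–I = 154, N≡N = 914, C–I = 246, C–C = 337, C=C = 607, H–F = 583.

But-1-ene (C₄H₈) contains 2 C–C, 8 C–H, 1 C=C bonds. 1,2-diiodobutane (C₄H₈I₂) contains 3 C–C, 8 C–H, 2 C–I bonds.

ΔH ≈ −68 kJ

Bonds broken (reactants):
  C–C: 2 × 337 = 674
  C–H: 8 × 427 = 3416
  C=C: 1 × 607 = 607
  I–I: 1 × 154 = 154
  Σ(broken) = 4851 kJ
Bonds formed (products):
  C–C: 3 × 337 = 1011
  C–H: 8 × 427 = 3416
  C–I: 2 × 246 = 492
  Σ(formed) = 4919 kJ
ΔH = Σ(broken) − Σ(formed) = 4851 − 4919 = −68 kJ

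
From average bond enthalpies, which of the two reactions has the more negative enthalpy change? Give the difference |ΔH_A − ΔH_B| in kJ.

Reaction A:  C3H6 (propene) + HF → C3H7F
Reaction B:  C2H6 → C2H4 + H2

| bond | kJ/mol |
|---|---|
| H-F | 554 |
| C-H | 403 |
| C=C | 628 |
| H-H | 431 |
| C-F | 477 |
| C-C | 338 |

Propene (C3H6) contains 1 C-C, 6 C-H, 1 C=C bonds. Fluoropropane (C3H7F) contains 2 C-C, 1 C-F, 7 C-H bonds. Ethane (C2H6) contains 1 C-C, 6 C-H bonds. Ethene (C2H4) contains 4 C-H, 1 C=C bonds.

Reaction A, by 121 kJ

Reaction A:
  Bonds broken (reactants):
    C-C: 1 × 338 = 338
    C-H: 6 × 403 = 2418
    C=C: 1 × 628 = 628
    H-F: 1 × 554 = 554
    Σ(broken) = 3938 kJ
  Bonds formed (products):
    C-C: 2 × 338 = 676
    C-F: 1 × 477 = 477
    C-H: 7 × 403 = 2821
    Σ(formed) = 3974 kJ
  ΔH_A = 3938 − 3974 = −36 kJ
Reaction B:
  Bonds broken (reactants):
    C-C: 1 × 338 = 338
    C-H: 6 × 403 = 2418
    Σ(broken) = 2756 kJ
  Bonds formed (products):
    C-H: 4 × 403 = 1612
    C=C: 1 × 628 = 628
    H-H: 1 × 431 = 431
    Σ(formed) = 2671 kJ
  ΔH_B = 2756 − 2671 = +85 kJ
ΔH_A − ΔH_B = −121 kJ, so reaction A has the more negative ΔH; |ΔH_A − ΔH_B| = 121 kJ.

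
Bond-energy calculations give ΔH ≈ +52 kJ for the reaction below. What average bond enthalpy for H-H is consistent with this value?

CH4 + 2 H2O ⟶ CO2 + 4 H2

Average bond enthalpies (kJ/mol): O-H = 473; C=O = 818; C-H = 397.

D(H-H) ≈ 448 kJ/mol

Let D be the H-H bond energy.
Σ(broken) = 4×397 + 4×473 = 3480
Σ(formed) = 2×818 + 4×D = 1636 + 4D
ΔH = Σ(broken) − Σ(formed) = (3480) − (1636 + 4D) = +1844 − 4D
Setting this equal to +52 kJ gives 4D = 1792, so D = 448 kJ/mol.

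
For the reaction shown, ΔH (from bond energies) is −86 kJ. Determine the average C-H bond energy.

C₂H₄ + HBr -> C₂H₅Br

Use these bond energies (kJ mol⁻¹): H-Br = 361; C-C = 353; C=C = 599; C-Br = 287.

Let D be the C-H bond energy.
Σ(broken) = 4×D + 1×599 + 1×361 = 960 + 4D
Σ(formed) = 1×287 + 1×353 + 5×D = 640 + 5D
ΔH = Σ(broken) − Σ(formed) = (960 + 4D) − (640 + 5D) = +320 − D
Setting this equal to −86 kJ gives D = 406 kJ/mol.

D(C-H) ≈ 406 kJ/mol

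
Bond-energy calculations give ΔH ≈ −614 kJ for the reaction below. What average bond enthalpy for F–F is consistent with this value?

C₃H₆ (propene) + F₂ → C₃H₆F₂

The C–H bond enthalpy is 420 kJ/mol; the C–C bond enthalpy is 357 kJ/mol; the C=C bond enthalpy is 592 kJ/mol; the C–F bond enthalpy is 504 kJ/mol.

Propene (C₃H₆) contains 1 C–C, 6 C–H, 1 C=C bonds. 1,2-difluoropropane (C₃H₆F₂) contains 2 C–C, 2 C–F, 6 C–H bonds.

Let D be the F–F bond energy.
Σ(broken) = 1×357 + 6×420 + 1×592 + 1×D = 3469 + D
Σ(formed) = 2×357 + 2×504 + 6×420 = 4242
ΔH = Σ(broken) − Σ(formed) = (3469 + D) − (4242) = −773 + D
Setting this equal to −614 kJ gives D = 159 kJ/mol.

D(F–F) ≈ 159 kJ/mol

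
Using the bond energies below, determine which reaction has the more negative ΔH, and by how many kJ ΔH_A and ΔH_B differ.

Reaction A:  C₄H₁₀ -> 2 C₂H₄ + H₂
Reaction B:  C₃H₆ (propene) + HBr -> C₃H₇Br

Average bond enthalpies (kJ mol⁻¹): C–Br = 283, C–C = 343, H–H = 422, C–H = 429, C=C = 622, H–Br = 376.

Reaction A:
  Bonds broken (reactants):
    C–C: 3 × 343 = 1029
    C–H: 10 × 429 = 4290
    Σ(broken) = 5319 kJ
  Bonds formed (products):
    C–H: 8 × 429 = 3432
    C=C: 2 × 622 = 1244
    H–H: 1 × 422 = 422
    Σ(formed) = 5098 kJ
  ΔH_A = 5319 − 5098 = +221 kJ
Reaction B:
  Bonds broken (reactants):
    C–C: 1 × 343 = 343
    C–H: 6 × 429 = 2574
    C=C: 1 × 622 = 622
    H–Br: 1 × 376 = 376
    Σ(broken) = 3915 kJ
  Bonds formed (products):
    C–Br: 1 × 283 = 283
    C–C: 2 × 343 = 686
    C–H: 7 × 429 = 3003
    Σ(formed) = 3972 kJ
  ΔH_B = 3915 − 3972 = −57 kJ
ΔH_A − ΔH_B = +278 kJ, so reaction B has the more negative ΔH; |ΔH_A − ΔH_B| = 278 kJ.

Reaction B, by 278 kJ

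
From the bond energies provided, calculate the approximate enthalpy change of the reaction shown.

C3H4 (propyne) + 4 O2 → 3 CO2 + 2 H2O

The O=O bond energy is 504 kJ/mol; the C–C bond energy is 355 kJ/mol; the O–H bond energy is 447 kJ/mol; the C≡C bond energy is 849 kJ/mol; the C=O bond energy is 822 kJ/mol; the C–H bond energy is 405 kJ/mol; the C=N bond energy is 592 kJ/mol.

Bonds broken (reactants):
  C≡C: 1 × 849 = 849
  C–C: 1 × 355 = 355
  C–H: 4 × 405 = 1620
  O=O: 4 × 504 = 2016
  Σ(broken) = 4840 kJ
Bonds formed (products):
  C=O: 6 × 822 = 4932
  O–H: 4 × 447 = 1788
  Σ(formed) = 6720 kJ
ΔH = Σ(broken) − Σ(formed) = 4840 − 6720 = −1880 kJ

ΔH ≈ −1880 kJ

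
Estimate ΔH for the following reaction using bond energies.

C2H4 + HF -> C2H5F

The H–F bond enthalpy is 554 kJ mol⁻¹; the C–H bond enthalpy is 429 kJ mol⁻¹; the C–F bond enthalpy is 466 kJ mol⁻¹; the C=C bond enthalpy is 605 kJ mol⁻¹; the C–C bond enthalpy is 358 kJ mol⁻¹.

Bonds broken (reactants):
  C–H: 4 × 429 = 1716
  C=C: 1 × 605 = 605
  H–F: 1 × 554 = 554
  Σ(broken) = 2875 kJ
Bonds formed (products):
  C–C: 1 × 358 = 358
  C–F: 1 × 466 = 466
  C–H: 5 × 429 = 2145
  Σ(formed) = 2969 kJ
ΔH = Σ(broken) − Σ(formed) = 2875 − 2969 = −94 kJ

ΔH ≈ −94 kJ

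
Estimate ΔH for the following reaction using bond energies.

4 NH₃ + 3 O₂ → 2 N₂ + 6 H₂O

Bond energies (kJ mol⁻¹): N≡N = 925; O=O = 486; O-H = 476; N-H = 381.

Bonds broken (reactants):
  N-H: 12 × 381 = 4572
  O=O: 3 × 486 = 1458
  Σ(broken) = 6030 kJ
Bonds formed (products):
  N≡N: 2 × 925 = 1850
  O-H: 12 × 476 = 5712
  Σ(formed) = 7562 kJ
ΔH = Σ(broken) − Σ(formed) = 6030 − 7562 = −1532 kJ

ΔH ≈ −1532 kJ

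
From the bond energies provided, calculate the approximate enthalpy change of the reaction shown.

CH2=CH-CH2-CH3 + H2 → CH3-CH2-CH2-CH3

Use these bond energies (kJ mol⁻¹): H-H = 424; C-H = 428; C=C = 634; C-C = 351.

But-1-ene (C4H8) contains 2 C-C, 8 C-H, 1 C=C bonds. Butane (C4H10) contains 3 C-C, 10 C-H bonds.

ΔH ≈ −149 kJ

Bonds broken (reactants):
  C-C: 2 × 351 = 702
  C-H: 8 × 428 = 3424
  C=C: 1 × 634 = 634
  H-H: 1 × 424 = 424
  Σ(broken) = 5184 kJ
Bonds formed (products):
  C-C: 3 × 351 = 1053
  C-H: 10 × 428 = 4280
  Σ(formed) = 5333 kJ
ΔH = Σ(broken) − Σ(formed) = 5184 − 5333 = −149 kJ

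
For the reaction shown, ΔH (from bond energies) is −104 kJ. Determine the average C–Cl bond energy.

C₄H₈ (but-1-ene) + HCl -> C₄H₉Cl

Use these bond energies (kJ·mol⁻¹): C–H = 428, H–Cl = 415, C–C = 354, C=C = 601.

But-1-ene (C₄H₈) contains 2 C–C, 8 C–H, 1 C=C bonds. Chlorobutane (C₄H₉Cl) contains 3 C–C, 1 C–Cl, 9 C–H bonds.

D(C–Cl) ≈ 338 kJ/mol

Let D be the C–Cl bond energy.
Σ(broken) = 2×354 + 8×428 + 1×601 + 1×415 = 5148
Σ(formed) = 3×354 + 1×D + 9×428 = 4914 + D
ΔH = Σ(broken) − Σ(formed) = (5148) − (4914 + D) = +234 − D
Setting this equal to −104 kJ gives D = 338 kJ/mol.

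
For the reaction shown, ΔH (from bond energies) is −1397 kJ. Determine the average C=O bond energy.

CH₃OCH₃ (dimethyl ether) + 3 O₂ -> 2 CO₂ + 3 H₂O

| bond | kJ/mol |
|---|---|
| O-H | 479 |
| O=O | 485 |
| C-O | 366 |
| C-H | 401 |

Let D be the C=O bond energy.
Σ(broken) = 6×401 + 2×366 + 3×485 = 4593
Σ(formed) = 4×D + 6×479 = 2874 + 4D
ΔH = Σ(broken) − Σ(formed) = (4593) − (2874 + 4D) = +1719 − 4D
Setting this equal to −1397 kJ gives 4D = 3116, so D = 779 kJ/mol.

D(C=O) ≈ 779 kJ/mol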